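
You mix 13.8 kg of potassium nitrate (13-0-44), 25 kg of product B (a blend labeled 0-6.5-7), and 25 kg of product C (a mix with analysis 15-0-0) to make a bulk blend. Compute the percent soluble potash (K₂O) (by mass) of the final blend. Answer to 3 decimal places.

12.260% K₂O

Total mass = 13.8 + 25 + 25 = 63.8 kg.
K₂O mass = 44%×13.8 + 7%×25 + 0%×25 = 7.822 kg.
% K₂O = 7.822 / 63.8 = 12.2602%.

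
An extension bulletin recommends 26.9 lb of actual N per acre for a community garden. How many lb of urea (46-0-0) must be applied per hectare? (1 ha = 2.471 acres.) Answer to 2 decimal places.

144.50 lb of product per hectare

Product per acre = 26.9 / 46% = 58.4783 lb.
Convert to per hectare: 58.4783 × 2.471 = 144.4998 lb.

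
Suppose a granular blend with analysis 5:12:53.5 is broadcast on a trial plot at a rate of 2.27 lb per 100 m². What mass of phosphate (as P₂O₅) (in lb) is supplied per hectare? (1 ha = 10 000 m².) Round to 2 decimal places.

27.24 lb P₂O₅ per hectare

P₂O₅ per 100 m² = 2.27 × 12% = 0.2724 lb.
Convert to per hectare: 0.2724 × 100 = 27.24 lb.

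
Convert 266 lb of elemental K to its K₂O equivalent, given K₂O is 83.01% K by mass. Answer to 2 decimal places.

K₂O = 266 / 0.8301 = 320.443 lb.

320.44 lb K₂O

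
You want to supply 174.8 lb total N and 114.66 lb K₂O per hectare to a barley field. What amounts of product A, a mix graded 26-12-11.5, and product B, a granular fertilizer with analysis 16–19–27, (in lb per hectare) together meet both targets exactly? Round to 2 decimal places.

556.96 lb product A, 187.44 lb product B

With a, b = lb per hectare of product A and product B:
N: 0.26·a + 0.16·b = 174.8
K₂O: 0.115·a + 0.27·b = 114.66
From row1: a = (174.8 − 0.16·b) / 0.26.
Into row2: 0.115·(174.8 − 0.16·b)/0.26 + 0.27·b = 114.66 → b = 187.444, a = 556.958.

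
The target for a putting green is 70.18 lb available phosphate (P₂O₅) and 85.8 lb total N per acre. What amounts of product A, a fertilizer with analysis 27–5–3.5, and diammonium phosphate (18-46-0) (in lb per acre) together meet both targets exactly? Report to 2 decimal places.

Let a = lb of product A, b = lb of diammonium phosphate (per acre).
P₂O₅: 0.05·a + 0.46·b = 70.18
N: 0.27·a + 0.18·b = 85.8
From row1: a = (70.18 − 0.46·b) / 0.05.
Into row2: 0.27·(70.18 − 0.46·b)/0.05 + 0.18·b = 85.8 → b = 127.2448, a = 232.948.

232.95 lb product A, 127.24 lb diammonium phosphate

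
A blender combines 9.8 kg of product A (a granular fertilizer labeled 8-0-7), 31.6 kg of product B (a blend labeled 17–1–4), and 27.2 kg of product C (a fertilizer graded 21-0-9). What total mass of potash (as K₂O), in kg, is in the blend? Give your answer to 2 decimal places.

K₂O mass = 7%×9.8 + 4%×31.6 + 9%×27.2 = 4.398 kg.

4.40 kg K₂O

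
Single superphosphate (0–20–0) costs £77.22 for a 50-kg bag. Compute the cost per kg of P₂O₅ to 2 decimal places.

£7.72 per kg P₂O₅

P₂O₅ in bag = 50 × 20% = 10 kg.
Cost per kg P₂O₅ = £77.22 / 10 = £7.7220.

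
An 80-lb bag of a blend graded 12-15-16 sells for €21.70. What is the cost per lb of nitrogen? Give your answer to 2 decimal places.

€2.26 per lb N

N in bag = 80 × 12% = 9.6 lb.
Cost per lb N = €21.70 / 9.6 = €2.2604.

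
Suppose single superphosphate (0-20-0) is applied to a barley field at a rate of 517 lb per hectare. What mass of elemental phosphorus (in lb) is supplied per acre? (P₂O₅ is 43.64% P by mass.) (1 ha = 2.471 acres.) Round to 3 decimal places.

18.261 lb P per acre

P₂O₅ per hectare = 517 × 20% = 103.4 lb.
Elemental P = 103.4 × 0.4364 = 45.1238 lb per hectare.
Convert to per acre: 45.1238 × 0.404694 = 18.2613 lb.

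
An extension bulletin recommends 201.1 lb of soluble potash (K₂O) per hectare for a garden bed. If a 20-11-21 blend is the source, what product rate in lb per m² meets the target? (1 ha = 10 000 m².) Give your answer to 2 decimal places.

Product per hectare = 201.1 / 21% = 957.619 lb.
Convert to per m²: 957.619 × 0.0001 = 0.0957619 lb.

0.10 lb of product per sq m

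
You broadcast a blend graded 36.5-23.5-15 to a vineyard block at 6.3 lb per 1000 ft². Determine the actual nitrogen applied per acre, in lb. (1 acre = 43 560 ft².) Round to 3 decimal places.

nitrogen per 1000 ft² = 6.3 × 36.5% = 2.2995 lb.
Convert to per acre: 2.2995 × 43.56 = 100.1662 lb.

100.166 lb N per acre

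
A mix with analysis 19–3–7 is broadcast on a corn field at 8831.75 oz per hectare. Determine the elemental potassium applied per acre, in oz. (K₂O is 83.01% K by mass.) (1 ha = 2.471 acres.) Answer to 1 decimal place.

K₂O per hectare = 8831.75 × 7% = 618.222 oz.
Elemental K = 618.222 × 0.8301 = 513.186 oz per hectare.
Convert to per acre: 513.186 × 0.404694 = 207.684 oz.

207.7 oz K per acre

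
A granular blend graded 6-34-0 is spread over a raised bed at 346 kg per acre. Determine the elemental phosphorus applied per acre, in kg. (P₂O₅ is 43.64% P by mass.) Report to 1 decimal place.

51.3 kg P per acre

P₂O₅ per acre = 346 × 34% = 117.64 kg.
Elemental P = 117.64 × 0.4364 = 51.3381 kg per acre.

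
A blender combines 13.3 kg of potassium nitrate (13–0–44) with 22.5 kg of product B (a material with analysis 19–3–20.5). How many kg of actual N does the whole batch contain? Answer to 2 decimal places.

6.00 kg N

N mass = 13%×13.3 + 19%×22.5 = 6.004 kg.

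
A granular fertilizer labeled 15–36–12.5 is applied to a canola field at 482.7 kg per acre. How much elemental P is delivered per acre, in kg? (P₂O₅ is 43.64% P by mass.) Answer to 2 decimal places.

P₂O₅ per acre = 482.7 × 36% = 173.772 kg.
Elemental P = 173.772 × 0.4364 = 75.8341 kg per acre.

75.83 kg P per acre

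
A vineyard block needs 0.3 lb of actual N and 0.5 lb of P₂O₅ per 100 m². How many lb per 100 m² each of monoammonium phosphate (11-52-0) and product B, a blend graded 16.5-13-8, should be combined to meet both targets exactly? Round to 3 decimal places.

0.608 lb monoammonium phosphate, 1.413 lb product B

Let a = lb of monoammonium phosphate, b = lb of product B (per 100 m²).
N: 0.11·a + 0.165·b = 0.3
P₂O₅: 0.52·a + 0.13·b = 0.5
Eliminate a: (row1) − 0.11/0.52·(row2) → 0.1375·b = 0.194231, so b = 1.41259.
Back-substitute: a = (0.3 − 0.165·1.41259) / 0.11 = 0.608392.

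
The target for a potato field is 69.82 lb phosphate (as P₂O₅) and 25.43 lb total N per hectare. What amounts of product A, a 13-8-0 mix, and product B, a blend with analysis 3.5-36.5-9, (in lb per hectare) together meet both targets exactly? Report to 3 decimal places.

With a, b = lb per hectare of product A and product B:
P₂O₅: 0.08·a + 0.365·b = 69.82
N: 0.13·a + 0.035·b = 25.43
Eliminate a: (row1) − 0.08/0.13·(row2) → 0.343462·b = 54.1708, so b = 157.72004.
Back-substitute: a = (69.82 − 0.365·157.72004) / 0.08 = 153.1523.

153.152 lb product A, 157.720 lb product B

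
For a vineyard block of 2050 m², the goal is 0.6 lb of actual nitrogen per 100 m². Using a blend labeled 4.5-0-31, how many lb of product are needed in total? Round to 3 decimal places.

273.333 lb

Product per 100 m² = 0.6 / 4.5% = 13.3333 lb.
Total product = 13.3333 × 2050 / 100 = 273.3333 lb.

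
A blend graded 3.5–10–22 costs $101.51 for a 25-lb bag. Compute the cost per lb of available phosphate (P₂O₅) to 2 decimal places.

P₂O₅ in bag = 25 × 10% = 2.5 lb.
Cost per lb P₂O₅ = $101.51 / 2.5 = $40.6040.

$40.60 per lb P₂O₅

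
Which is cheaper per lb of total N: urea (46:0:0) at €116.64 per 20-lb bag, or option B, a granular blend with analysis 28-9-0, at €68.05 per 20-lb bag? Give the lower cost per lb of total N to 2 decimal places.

€12.15 per lb N (option B)

urea: N per bag = 20 × 46% = 9.2 lb; cost = 116.64 / 9.2 = €12.6783/lb N.
option B: N per bag = 20 × 28% = 5.6 lb; cost = 68.05 / 5.6 = €12.1518/lb N.
option B is cheaper.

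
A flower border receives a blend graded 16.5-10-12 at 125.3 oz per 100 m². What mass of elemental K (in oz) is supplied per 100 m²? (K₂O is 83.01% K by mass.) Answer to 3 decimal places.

K₂O per 100 m² = 125.3 × 12% = 15.036 oz.
Elemental K = 15.036 × 0.8301 = 12.4814 oz per 100 m².

12.481 oz K per hundred sq m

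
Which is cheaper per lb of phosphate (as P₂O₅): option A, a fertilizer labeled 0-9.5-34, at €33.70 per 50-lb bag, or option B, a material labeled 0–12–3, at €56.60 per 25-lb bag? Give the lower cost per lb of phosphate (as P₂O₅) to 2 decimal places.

€7.09 per lb P₂O₅ (option A)

option A: P₂O₅ per bag = 50 × 9.5% = 4.75 lb; cost = 33.70 / 4.75 = €7.0947/lb P₂O₅.
option B: P₂O₅ per bag = 25 × 12% = 3 lb; cost = 56.60 / 3 = €18.8667/lb P₂O₅.
option A is cheaper.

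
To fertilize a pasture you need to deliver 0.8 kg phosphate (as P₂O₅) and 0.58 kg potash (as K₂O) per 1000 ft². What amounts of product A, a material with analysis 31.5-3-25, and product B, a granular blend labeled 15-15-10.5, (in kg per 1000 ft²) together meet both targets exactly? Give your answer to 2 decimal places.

0.09 kg product A, 5.32 kg product B

With a, b = kg per 1000 ft² of product A and product B:
P₂O₅: 0.03·a + 0.15·b = 0.8
K₂O: 0.25·a + 0.105·b = 0.58
From row1: a = (0.8 − 0.15·b) / 0.03.
Into row2: 0.25·(0.8 − 0.15·b)/0.03 + 0.105·b = 0.58 → b = 5.31587, a = 0.0873362.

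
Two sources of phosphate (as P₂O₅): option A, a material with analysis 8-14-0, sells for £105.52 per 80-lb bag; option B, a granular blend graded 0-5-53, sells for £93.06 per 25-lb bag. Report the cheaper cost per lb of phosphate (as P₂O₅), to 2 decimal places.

£9.42 per lb P₂O₅ (option A)

option A: P₂O₅ per bag = 80 × 14% = 11.2 lb; cost = 105.52 / 11.2 = £9.4214/lb P₂O₅.
option B: P₂O₅ per bag = 25 × 5% = 1.25 lb; cost = 93.06 / 1.25 = £74.4480/lb P₂O₅.
option A is cheaper.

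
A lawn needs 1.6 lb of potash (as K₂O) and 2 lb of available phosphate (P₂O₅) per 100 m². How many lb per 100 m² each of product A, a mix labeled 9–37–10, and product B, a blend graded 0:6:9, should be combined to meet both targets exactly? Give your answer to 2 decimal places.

3.08 lb product A, 14.36 lb product B

With a, b = lb per 100 m² of product A and product B:
K₂O: 0.1·a + 0.09·b = 1.6
P₂O₅: 0.37·a + 0.06·b = 2
Eliminate a: (row1) − 0.1/0.37·(row2) → 0.0737838·b = 1.05946, so b = 14.359.
Back-substitute: a = (1.6 − 0.09·14.359) / 0.1 = 3.07692.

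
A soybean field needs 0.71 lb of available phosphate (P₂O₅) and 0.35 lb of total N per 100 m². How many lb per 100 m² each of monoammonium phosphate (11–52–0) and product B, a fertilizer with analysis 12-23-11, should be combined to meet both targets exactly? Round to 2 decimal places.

0.13 lb monoammonium phosphate, 2.80 lb product B

Per-100 m² balance (a = monoammonium phosphate, b = product B):
P₂O₅: 0.52·a + 0.23·b = 0.71
N: 0.11·a + 0.12·b = 0.35
Eliminate b: (row1) − 0.23/0.12·(row2) → 0.309167·a = 0.0391667, so a = 0.126685.
Then b = (0.35 − 0.11·0.126685) / 0.12 = 2.80054.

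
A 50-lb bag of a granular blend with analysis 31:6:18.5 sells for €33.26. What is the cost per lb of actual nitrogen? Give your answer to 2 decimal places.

N in bag = 50 × 31% = 15.5 lb.
Cost per lb N = €33.26 / 15.5 = €2.1458.

€2.15 per lb N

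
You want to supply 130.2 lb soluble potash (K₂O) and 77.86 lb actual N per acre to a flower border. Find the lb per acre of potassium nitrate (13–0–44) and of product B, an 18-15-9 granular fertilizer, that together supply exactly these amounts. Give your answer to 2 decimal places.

Per-acre balance (a = potassium nitrate, b = product B):
K₂O: 0.44·a + 0.09·b = 130.2
N: 0.13·a + 0.18·b = 77.86
Eliminate a: (row1) − 0.44/0.13·(row2) → -0.519231·b = -133.326, so b = 256.776.
Back-substitute: a = (130.2 − 0.09·256.776) / 0.44 = 243.387.

243.39 lb potassium nitrate, 256.78 lb product B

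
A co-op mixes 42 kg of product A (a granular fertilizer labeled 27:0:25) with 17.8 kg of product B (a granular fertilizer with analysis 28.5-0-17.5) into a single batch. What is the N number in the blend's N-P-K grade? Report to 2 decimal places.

27.45% N

Total mass = 42 + 17.8 = 59.8 kg.
N mass = 27%×42 + 28.5%×17.8 = 16.413 kg.
% N = 16.413 / 59.8 = 27.4465%.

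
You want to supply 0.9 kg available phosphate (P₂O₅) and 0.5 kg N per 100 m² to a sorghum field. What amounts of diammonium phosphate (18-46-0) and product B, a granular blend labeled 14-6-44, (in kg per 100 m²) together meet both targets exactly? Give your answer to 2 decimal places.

With a, b = kg per 100 m² of diammonium phosphate and product B:
P₂O₅: 0.46·a + 0.06·b = 0.9
N: 0.18·a + 0.14·b = 0.5
Eliminate a: (row1) − 0.46/0.18·(row2) → -0.297778·b = -0.377778, so b = 1.26866.
Back-substitute: a = (0.9 − 0.06·1.26866) / 0.46 = 1.79104.

1.79 kg diammonium phosphate, 1.27 kg product B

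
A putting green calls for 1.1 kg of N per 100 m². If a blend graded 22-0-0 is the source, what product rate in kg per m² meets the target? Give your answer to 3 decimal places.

Product per 100 m² = 1.1 / 22% = 5 kg.
Convert to per m²: 5 × 0.01 = 0.05 kg.

0.050 kg of product per sq m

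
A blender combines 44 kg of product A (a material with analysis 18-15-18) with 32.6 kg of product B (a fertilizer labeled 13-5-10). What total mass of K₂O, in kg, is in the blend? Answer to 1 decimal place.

11.2 kg K₂O

K₂O mass = 18%×44 + 10%×32.6 = 11.18 kg.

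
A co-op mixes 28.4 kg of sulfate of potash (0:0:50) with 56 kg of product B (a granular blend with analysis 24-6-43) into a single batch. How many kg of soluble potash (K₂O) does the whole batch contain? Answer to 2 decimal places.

38.28 kg K₂O

K₂O mass = 50%×28.4 + 43%×56 = 38.28 kg.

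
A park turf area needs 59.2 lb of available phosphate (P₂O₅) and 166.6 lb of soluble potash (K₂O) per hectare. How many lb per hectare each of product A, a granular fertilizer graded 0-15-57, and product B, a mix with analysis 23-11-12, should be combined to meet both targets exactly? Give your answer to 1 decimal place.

251.1 lb product A, 195.8 lb product B

With a, b = lb per hectare of product A and product B:
P₂O₅: 0.15·a + 0.11·b = 59.2
K₂O: 0.57·a + 0.12·b = 166.6
From row1: a = (59.2 − 0.11·b) / 0.15.
Into row2: 0.57·(59.2 − 0.11·b)/0.15 + 0.12·b = 166.6 → b = 195.839, a = 251.051.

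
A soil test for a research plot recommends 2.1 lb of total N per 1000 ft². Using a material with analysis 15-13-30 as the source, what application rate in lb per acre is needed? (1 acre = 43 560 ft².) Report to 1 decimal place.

609.8 lb of product per acre

Product per 1000 ft² = 2.1 / 15% = 14 lb.
Convert to per acre: 14 × 43.56 = 609.84 lb.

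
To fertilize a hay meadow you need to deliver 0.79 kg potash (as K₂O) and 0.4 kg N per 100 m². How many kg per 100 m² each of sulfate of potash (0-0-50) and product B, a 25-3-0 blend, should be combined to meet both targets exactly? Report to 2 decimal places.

Let a = kg of sulfate of potash, b = kg of product B (per 100 m²).
K₂O: 0.5·a + 0·b = 0.79
N: 0·a + 0.25·b = 0.4
Solving simultaneously: a = 1.58, b = 1.6.

1.58 kg sulfate of potash, 1.60 kg product B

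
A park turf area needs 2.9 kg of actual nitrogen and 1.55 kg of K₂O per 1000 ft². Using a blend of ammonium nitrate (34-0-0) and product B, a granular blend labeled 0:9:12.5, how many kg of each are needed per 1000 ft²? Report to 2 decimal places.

With a, b = kg per 1000 ft² of ammonium nitrate and product B:
N: 0.34·a + 0·b = 2.9
K₂O: 0·a + 0.125·b = 1.55
Solving simultaneously: a = 8.52941, b = 12.4.

8.53 kg ammonium nitrate, 12.40 kg product B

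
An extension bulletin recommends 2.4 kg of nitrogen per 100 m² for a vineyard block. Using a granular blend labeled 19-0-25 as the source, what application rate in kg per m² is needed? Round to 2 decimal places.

Product per 100 m² = 2.4 / 19% = 12.6316 kg.
Convert to per m²: 12.6316 × 0.01 = 0.126316 kg.

0.13 kg of product per sq m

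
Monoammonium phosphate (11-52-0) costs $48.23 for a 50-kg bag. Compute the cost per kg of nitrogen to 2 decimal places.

$8.77 per kg N

N in bag = 50 × 11% = 5.5 kg.
Cost per kg N = $48.23 / 5.5 = $8.7691.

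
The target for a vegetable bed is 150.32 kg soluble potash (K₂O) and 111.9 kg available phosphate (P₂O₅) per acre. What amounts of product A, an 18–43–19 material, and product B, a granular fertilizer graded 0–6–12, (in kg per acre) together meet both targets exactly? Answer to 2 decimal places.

109.67 kg product A, 1079.02 kg product B

With a, b = kg per acre of product A and product B:
K₂O: 0.19·a + 0.12·b = 150.32
P₂O₅: 0.43·a + 0.06·b = 111.9
Eliminate b: (row1) − 0.12/0.06·(row2) → -0.67·a = -73.48, so a = 109.672.
Then b = (111.9 − 0.43·109.672) / 0.06 = 1079.0199.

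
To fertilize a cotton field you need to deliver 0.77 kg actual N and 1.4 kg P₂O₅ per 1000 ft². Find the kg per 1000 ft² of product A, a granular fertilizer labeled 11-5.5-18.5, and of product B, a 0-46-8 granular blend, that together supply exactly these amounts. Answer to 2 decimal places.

Let a = kg of product A, b = kg of product B (per 1000 ft²).
N: 0.11·a + 0·b = 0.77
P₂O₅: 0.055·a + 0.46·b = 1.4
Solving simultaneously: a = 7, b = 2.20652.

7.00 kg product A, 2.21 kg product B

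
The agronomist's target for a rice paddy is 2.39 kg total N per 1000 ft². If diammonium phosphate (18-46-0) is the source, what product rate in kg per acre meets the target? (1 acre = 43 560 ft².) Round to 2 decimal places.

Product per 1000 ft² = 2.39 / 18% = 13.2778 kg.
Convert to per acre: 13.2778 × 43.56 = 578.38 kg.

578.38 kg of product per acre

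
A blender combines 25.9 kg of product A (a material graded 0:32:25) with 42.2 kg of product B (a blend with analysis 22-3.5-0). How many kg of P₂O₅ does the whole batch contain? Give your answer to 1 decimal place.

9.8 kg P₂O₅

P₂O₅ mass = 32%×25.9 + 3.5%×42.2 = 9.765 kg.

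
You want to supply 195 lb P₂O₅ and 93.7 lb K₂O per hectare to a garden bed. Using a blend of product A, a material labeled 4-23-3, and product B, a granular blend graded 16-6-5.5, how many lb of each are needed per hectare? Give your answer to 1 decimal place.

Let a = lb of product A, b = lb of product B (per hectare).
P₂O₅: 0.23·a + 0.06·b = 195
K₂O: 0.03·a + 0.055·b = 93.7
Eliminate b: (row1) − 0.06/0.055·(row2) → 0.197273·a = 92.7818, so a = 470.323.
Then b = (93.7 − 0.03·470.323) / 0.055 = 1447.097.

470.3 lb product A, 1447.1 lb product B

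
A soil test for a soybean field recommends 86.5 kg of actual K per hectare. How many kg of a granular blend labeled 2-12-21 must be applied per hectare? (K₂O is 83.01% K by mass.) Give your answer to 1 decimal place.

As K₂O: 86.5 / 0.8301 = 104.204 kg per hectare.
Product per hectare = 104.204 / 21% = 496.211 kg.

496.2 kg of product per hectare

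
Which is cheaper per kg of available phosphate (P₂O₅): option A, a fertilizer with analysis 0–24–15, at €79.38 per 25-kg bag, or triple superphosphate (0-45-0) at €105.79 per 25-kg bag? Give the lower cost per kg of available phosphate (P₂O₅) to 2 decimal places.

€9.40 per kg P₂O₅ (triple superphosphate)

option A: P₂O₅ per bag = 25 × 24% = 6 kg; cost = 79.38 / 6 = €13.2300/kg P₂O₅.
triple superphosphate: P₂O₅ per bag = 25 × 45% = 11.25 kg; cost = 105.79 / 11.25 = €9.4036/kg P₂O₅.
triple superphosphate is cheaper.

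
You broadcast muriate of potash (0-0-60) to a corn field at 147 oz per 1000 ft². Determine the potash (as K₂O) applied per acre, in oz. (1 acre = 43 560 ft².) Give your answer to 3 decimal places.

K₂O per 1000 ft² = 147 × 60% = 88.2 oz.
Convert to per acre: 88.2 × 43.56 = 3841.992 oz.

3841.992 oz K₂O per acre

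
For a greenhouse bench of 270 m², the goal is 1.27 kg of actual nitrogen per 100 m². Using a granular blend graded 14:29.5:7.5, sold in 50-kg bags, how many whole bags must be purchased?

Product per 100 m² = 1.27 / 14% = 9.07143 kg.
Total product = 9.07143 × 270 / 100 = 24.4929 kg.
Bags = ⌈24.4929 / 50⌉ = 1.

1 bags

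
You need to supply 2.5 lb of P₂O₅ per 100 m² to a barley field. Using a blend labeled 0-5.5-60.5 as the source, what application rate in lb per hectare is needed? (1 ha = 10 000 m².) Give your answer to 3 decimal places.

Product per 100 m² = 2.5 / 5.5% = 45.4545 lb.
Convert to per hectare: 45.4545 × 100 = 4545.4545 lb.

4545.455 lb of product per hectare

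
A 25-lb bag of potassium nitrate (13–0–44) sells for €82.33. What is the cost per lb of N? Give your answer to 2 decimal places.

€25.33 per lb N

N in bag = 25 × 13% = 3.25 lb.
Cost per lb N = €82.33 / 3.25 = €25.3323.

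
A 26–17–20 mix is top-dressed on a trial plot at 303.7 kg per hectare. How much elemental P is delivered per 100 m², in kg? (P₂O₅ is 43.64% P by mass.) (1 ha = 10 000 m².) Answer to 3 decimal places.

0.225 kg P per hundred sq m

P₂O₅ per hectare = 303.7 × 17% = 51.629 kg.
Elemental P = 51.629 × 0.4364 = 22.5309 kg per hectare.
Convert to per 100 m²: 22.5309 × 0.01 = 0.225309 kg.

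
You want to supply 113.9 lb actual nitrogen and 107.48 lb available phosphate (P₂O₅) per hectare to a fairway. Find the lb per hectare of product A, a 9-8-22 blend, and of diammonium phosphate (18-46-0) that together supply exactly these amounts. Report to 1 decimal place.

1224.0 lb product A, 20.8 lb diammonium phosphate

Let a = lb of product A, b = lb of diammonium phosphate (per hectare).
N: 0.09·a + 0.18·b = 113.9
P₂O₅: 0.08·a + 0.46·b = 107.48
Eliminate b: (row1) − 0.18/0.46·(row2) → 0.0586957·a = 71.8426, so a = 1223.99.
Then b = (107.48 − 0.08·1223.99) / 0.46 = 20.7852.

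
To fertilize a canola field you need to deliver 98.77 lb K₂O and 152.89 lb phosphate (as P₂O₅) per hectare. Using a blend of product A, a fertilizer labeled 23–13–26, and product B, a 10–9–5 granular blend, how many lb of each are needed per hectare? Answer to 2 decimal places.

73.66 lb product A, 1592.38 lb product B

Let a = lb of product A, b = lb of product B (per hectare).
K₂O: 0.26·a + 0.05·b = 98.77
P₂O₅: 0.13·a + 0.09·b = 152.89
From row1: a = (98.77 − 0.05·b) / 0.26.
Into row2: 0.13·(98.77 − 0.05·b)/0.26 + 0.09·b = 152.89 → b = 1592.3846, a = 73.6568.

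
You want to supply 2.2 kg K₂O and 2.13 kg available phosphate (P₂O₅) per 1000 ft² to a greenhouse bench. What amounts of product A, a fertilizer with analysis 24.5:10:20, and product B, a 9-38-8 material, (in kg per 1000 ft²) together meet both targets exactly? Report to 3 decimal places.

9.788 kg product A, 3.029 kg product B

With a, b = kg per 1000 ft² of product A and product B:
K₂O: 0.2·a + 0.08·b = 2.2
P₂O₅: 0.1·a + 0.38·b = 2.13
Eliminate a: (row1) − 0.2/0.1·(row2) → -0.68·b = -2.06, so b = 3.02941.
Back-substitute: a = (2.2 − 0.08·3.02941) / 0.2 = 9.78824.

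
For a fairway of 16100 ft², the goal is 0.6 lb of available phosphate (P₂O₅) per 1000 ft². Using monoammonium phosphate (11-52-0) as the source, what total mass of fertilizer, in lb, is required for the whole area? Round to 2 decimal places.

18.58 lb

Product per 1000 ft² = 0.6 / 52% = 1.15385 lb.
Total product = 1.15385 × 16100 / 1000 = 18.5769 lb.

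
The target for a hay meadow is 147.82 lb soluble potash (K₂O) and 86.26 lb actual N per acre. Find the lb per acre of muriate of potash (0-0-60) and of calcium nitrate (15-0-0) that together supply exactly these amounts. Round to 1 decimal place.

With a, b = lb per acre of muriate of potash and calcium nitrate:
K₂O: 0.6·a + 0·b = 147.82
N: 0·a + 0.15·b = 86.26
Solving simultaneously: a = 246.367, b = 575.067.

246.4 lb muriate of potash, 575.1 lb calcium nitrate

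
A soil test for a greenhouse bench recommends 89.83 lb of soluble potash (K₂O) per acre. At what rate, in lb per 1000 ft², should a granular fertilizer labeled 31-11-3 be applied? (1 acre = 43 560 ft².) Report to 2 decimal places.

68.74 lb of product per thousand sq ft

Product per acre = 89.83 / 3% = 2994.33 lb.
Convert to per 1000 ft²: 2994.33 × 0.0229568 = 68.7404 lb.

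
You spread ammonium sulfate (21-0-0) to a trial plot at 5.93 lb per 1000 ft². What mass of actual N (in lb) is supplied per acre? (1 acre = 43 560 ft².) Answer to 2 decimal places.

54.25 lb N per acre

nitrogen per 1000 ft² = 5.93 × 21% = 1.2453 lb.
Convert to per acre: 1.2453 × 43.56 = 54.2453 lb.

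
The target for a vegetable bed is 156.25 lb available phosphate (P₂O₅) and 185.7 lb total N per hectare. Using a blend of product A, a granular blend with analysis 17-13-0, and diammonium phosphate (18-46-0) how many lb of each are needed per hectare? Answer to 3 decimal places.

1045.566 lb product A, 44.188 lb diammonium phosphate

Per-hectare balance (a = product A, b = diammonium phosphate):
P₂O₅: 0.13·a + 0.46·b = 156.25
N: 0.17·a + 0.18·b = 185.7
From row1: a = (156.25 − 0.46·b) / 0.13.
Into row2: 0.17·(156.25 − 0.46·b)/0.13 + 0.18·b = 185.7 → b = 44.18796, a = 1045.5657.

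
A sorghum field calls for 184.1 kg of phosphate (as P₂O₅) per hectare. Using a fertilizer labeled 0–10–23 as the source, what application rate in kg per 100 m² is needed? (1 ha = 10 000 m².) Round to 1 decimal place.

18.4 kg of product per hundred sq m

Product per hectare = 184.1 / 10% = 1841 kg.
Convert to per 100 m²: 1841 × 0.01 = 18.41 kg.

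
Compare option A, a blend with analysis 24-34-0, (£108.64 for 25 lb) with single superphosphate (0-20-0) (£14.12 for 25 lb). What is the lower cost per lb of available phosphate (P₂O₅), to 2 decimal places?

option A: P₂O₅ per bag = 25 × 34% = 8.5 lb; cost = 108.64 / 8.5 = £12.7812/lb P₂O₅.
single superphosphate: P₂O₅ per bag = 25 × 20% = 5 lb; cost = 14.12 / 5 = £2.8240/lb P₂O₅.
single superphosphate is cheaper.

£2.82 per lb P₂O₅ (single superphosphate)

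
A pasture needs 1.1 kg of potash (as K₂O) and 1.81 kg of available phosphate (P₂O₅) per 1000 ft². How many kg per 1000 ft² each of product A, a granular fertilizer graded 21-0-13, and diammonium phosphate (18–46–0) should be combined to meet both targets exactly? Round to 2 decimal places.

8.46 kg product A, 3.93 kg diammonium phosphate

With a, b = kg per 1000 ft² of product A and diammonium phosphate:
K₂O: 0.13·a + 0·b = 1.1
P₂O₅: 0·a + 0.46·b = 1.81
Solving simultaneously: a = 8.46154, b = 3.93478.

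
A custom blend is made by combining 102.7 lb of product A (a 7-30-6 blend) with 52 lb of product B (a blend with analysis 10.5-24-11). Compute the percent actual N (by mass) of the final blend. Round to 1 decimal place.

8.2% N

Total mass = 102.7 + 52 = 154.7 lb.
N mass = 7%×102.7 + 10.5%×52 = 12.649 lb.
% N = 12.649 / 154.7 = 8.17647%.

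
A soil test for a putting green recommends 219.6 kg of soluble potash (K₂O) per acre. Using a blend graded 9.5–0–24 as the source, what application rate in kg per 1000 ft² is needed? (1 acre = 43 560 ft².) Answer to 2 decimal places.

21.01 kg of product per thousand sq ft

Product per acre = 219.6 / 24% = 915 kg.
Convert to per 1000 ft²: 915 × 0.0229568 = 21.0055 kg.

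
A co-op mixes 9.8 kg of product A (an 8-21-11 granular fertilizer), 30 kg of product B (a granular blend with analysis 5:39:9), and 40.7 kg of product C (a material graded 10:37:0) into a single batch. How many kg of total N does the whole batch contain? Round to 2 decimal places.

6.35 kg N

N mass = 8%×9.8 + 5%×30 + 10%×40.7 = 6.354 kg.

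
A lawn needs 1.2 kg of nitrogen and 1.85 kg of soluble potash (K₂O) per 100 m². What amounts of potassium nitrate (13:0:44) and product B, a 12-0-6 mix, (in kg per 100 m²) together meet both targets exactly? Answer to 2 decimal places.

3.33 kg potassium nitrate, 6.39 kg product B

Per-100 m² balance (a = potassium nitrate, b = product B):
N: 0.13·a + 0.12·b = 1.2
K₂O: 0.44·a + 0.06·b = 1.85
Eliminate b: (row1) − 0.12/0.06·(row2) → -0.75·a = -2.5, so a = 3.33333.
Then b = (1.85 − 0.44·3.33333) / 0.06 = 6.38889.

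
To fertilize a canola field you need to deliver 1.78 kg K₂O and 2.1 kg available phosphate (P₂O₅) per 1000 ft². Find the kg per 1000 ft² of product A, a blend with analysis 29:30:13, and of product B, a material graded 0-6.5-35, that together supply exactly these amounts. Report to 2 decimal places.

6.41 kg product A, 2.70 kg product B

Let a = kg of product A, b = kg of product B (per 1000 ft²).
K₂O: 0.13·a + 0.35·b = 1.78
P₂O₅: 0.3·a + 0.065·b = 2.1
Eliminate b: (row1) − 0.35/0.065·(row2) → -1.48538·a = -9.52769, so a = 6.41429.
Then b = (2.1 − 0.3·6.41429) / 0.065 = 2.70326.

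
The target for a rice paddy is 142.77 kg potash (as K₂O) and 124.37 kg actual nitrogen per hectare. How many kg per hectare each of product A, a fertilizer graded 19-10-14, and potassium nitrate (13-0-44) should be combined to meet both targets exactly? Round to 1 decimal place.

552.9 kg product A, 148.5 kg potassium nitrate

Let a = kg of product A, b = kg of potassium nitrate (per hectare).
K₂O: 0.14·a + 0.44·b = 142.77
N: 0.19·a + 0.13·b = 124.37
Solving simultaneously: a = 552.946, b = 148.54.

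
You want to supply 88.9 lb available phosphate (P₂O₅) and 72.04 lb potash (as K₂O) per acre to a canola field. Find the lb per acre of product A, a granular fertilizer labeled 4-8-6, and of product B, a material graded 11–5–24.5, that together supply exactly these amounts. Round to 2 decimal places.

Per-acre balance (a = product A, b = product B):
P₂O₅: 0.08·a + 0.05·b = 88.9
K₂O: 0.06·a + 0.245·b = 72.04
Solving simultaneously: a = 1095.0904, b = 25.8554.

1095.09 lb product A, 25.86 lb product B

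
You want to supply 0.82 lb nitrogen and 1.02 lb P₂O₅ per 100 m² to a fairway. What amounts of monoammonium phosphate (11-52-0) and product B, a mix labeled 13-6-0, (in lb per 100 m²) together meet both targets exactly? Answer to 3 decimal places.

Let a = lb of monoammonium phosphate, b = lb of product B (per 100 m²).
N: 0.11·a + 0.13·b = 0.82
P₂O₅: 0.52·a + 0.06·b = 1.02
Eliminate a: (row1) − 0.11/0.52·(row2) → 0.117308·b = 0.604231, so b = 5.15082.
Back-substitute: a = (0.82 − 0.13·5.15082) / 0.11 = 1.36721.

1.367 lb monoammonium phosphate, 5.151 lb product B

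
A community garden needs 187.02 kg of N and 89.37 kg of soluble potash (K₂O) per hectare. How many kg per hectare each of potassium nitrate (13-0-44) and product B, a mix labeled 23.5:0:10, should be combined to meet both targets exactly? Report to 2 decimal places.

25.44 kg potassium nitrate, 781.76 kg product B

Per-hectare balance (a = potassium nitrate, b = product B):
N: 0.13·a + 0.235·b = 187.02
K₂O: 0.44·a + 0.1·b = 89.37
From row1: a = (187.02 − 0.235·b) / 0.13.
Into row2: 0.44·(187.02 − 0.235·b)/0.13 + 0.1·b = 89.37 → b = 781.756, a = 25.4419.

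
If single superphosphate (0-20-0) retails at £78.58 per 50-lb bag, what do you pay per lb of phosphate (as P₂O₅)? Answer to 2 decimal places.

P₂O₅ in bag = 50 × 20% = 10 lb.
Cost per lb P₂O₅ = £78.58 / 10 = £7.8580.

£7.86 per lb P₂O₅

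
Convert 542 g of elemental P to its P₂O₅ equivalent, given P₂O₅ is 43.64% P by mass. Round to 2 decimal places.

P₂O₅ = 542 / 0.4364 = 1241.9798 g.

1241.98 g P₂O₅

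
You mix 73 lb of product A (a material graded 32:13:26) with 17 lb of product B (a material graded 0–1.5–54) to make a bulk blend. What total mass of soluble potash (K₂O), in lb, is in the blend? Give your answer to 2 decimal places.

K₂O mass = 26%×73 + 54%×17 = 28.16 lb.

28.16 lb K₂O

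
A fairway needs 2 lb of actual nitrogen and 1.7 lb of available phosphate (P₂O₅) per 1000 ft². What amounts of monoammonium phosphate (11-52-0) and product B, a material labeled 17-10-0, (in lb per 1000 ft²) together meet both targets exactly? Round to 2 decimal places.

With a, b = lb per 1000 ft² of monoammonium phosphate and product B:
N: 0.11·a + 0.17·b = 2
P₂O₅: 0.52·a + 0.1·b = 1.7
Solving simultaneously: a = 1.14987, b = 11.0207.

1.15 lb monoammonium phosphate, 11.02 lb product B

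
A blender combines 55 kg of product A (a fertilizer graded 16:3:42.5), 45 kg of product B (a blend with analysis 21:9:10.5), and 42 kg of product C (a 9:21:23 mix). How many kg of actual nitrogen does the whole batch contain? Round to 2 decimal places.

22.03 kg N

N mass = 16%×55 + 21%×45 + 9%×42 = 22.03 kg.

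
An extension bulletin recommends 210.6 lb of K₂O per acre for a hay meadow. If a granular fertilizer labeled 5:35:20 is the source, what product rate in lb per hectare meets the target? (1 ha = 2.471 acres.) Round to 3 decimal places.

Product per acre = 210.6 / 20% = 1053 lb.
Convert to per hectare: 1053 × 2.471 = 2601.963 lb.

2601.963 lb of product per hectare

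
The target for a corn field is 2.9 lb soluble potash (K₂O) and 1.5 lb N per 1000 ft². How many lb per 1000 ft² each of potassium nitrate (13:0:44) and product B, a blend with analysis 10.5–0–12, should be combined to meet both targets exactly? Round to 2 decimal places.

Per-1000 ft² balance (a = potassium nitrate, b = product B):
K₂O: 0.44·a + 0.12·b = 2.9
N: 0.13·a + 0.105·b = 1.5
Solving simultaneously: a = 4.06863, b = 9.24837.

4.07 lb potassium nitrate, 9.25 lb product B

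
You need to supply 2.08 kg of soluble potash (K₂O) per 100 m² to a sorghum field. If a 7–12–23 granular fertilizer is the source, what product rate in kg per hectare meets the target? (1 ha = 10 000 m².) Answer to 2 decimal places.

Product per 100 m² = 2.08 / 23% = 9.04348 kg.
Convert to per hectare: 9.04348 × 100 = 904.348 kg.

904.35 kg of product per hectare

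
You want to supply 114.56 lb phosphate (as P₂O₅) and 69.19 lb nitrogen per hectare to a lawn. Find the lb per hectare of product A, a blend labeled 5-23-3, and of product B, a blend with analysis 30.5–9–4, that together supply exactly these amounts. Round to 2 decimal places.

With a, b = lb per hectare of product A and product B:
P₂O₅: 0.23·a + 0.09·b = 114.56
N: 0.05·a + 0.305·b = 69.19
Solving simultaneously: a = 437.375, b = 155.152.

437.38 lb product A, 155.15 lb product B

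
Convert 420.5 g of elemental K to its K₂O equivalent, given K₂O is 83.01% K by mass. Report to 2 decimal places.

506.57 g K₂O

K₂O = 420.5 / 0.8301 = 506.565 g.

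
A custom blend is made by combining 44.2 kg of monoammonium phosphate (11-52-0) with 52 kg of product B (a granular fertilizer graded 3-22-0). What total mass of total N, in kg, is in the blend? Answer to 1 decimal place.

6.4 kg N

N mass = 11%×44.2 + 3%×52 = 6.422 kg.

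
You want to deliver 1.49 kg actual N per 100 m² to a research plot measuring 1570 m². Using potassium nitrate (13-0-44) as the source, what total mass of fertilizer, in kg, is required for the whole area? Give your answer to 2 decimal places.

Product per 100 m² = 1.49 / 13% = 11.4615 kg.
Total product = 11.4615 × 1570 / 100 = 179.946 kg.

179.95 kg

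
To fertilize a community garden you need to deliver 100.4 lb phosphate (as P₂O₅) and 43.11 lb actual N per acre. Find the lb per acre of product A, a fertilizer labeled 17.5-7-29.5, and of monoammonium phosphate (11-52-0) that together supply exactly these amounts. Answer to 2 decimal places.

Per-acre balance (a = product A, b = monoammonium phosphate):
P₂O₅: 0.07·a + 0.52·b = 100.4
N: 0.175·a + 0.11·b = 43.11
Solving simultaneously: a = 136.533, b = 174.697.

136.53 lb product A, 174.70 lb monoammonium phosphate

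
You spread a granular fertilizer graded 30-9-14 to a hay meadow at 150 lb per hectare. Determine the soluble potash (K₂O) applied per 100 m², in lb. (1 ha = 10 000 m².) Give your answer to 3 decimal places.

K₂O per hectare = 150 × 14% = 21 lb.
Convert to per 100 m²: 21 × 0.01 = 0.21 lb.

0.210 lb K₂O per hundred sq m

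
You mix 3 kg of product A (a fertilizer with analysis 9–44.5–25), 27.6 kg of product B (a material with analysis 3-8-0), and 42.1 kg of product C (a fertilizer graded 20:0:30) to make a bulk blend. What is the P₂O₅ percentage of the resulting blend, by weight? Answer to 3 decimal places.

4.873% P₂O₅

Total mass = 3 + 27.6 + 42.1 = 72.7 kg.
P₂O₅ mass = 44.5%×3 + 8%×27.6 + 0%×42.1 = 3.543 kg.
% P₂O₅ = 3.543 / 72.7 = 4.87345%.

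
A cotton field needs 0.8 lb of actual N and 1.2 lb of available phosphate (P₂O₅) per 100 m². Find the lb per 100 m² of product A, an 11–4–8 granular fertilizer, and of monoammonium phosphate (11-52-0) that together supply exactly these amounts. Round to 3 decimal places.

Per-100 m² balance (a = product A, b = monoammonium phosphate):
N: 0.11·a + 0.11·b = 0.8
P₂O₅: 0.04·a + 0.52·b = 1.2
Solving simultaneously: a = 5.37879, b = 1.89394.

5.379 lb product A, 1.894 lb monoammonium phosphate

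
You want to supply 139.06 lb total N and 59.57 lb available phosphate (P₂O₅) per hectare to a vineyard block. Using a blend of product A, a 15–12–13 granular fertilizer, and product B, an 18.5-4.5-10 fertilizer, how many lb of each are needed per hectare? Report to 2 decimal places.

308.27 lb product A, 501.73 lb product B

Per-hectare balance (a = product A, b = product B):
N: 0.15·a + 0.185·b = 139.06
P₂O₅: 0.12·a + 0.045·b = 59.57
Eliminate a: (row1) − 0.15/0.12·(row2) → 0.12875·b = 64.5975, so b = 501.728.
Back-substitute: a = (139.06 − 0.185·501.728) / 0.15 = 308.269.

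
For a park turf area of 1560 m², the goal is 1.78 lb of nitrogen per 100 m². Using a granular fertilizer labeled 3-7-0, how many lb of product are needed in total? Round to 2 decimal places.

925.60 lb

Product per 100 m² = 1.78 / 3% = 59.3333 lb.
Total product = 59.3333 × 1560 / 100 = 925.6 lb.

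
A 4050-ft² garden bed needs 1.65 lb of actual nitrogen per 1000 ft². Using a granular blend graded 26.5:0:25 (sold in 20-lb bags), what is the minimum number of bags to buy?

Product per 1000 ft² = 1.65 / 26.5% = 6.22642 lb.
Total product = 6.22642 × 4050 / 1000 = 25.217 lb.
Bags = ⌈25.217 / 20⌉ = 2.

2 bags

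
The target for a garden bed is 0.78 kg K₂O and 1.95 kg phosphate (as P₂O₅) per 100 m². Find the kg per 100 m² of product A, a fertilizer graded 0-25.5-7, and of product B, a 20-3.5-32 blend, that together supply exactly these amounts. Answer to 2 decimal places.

7.54 kg product A, 0.79 kg product B

Let a = kg of product A, b = kg of product B (per 100 m²).
K₂O: 0.07·a + 0.32·b = 0.78
P₂O₅: 0.255·a + 0.035·b = 1.95
From row1: a = (0.78 − 0.32·b) / 0.07.
Into row2: 0.255·(0.78 − 0.32·b)/0.07 + 0.035·b = 1.95 → b = 0.788377, a = 7.53885.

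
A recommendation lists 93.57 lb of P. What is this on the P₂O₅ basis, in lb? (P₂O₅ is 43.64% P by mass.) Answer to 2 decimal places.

214.41 lb P₂O₅

P₂O₅ = 93.57 / 0.4364 = 214.413 lb.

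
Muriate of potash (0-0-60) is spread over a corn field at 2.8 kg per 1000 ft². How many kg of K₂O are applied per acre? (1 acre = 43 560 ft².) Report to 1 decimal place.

K₂O per 1000 ft² = 2.8 × 60% = 1.68 kg.
Convert to per acre: 1.68 × 43.56 = 73.1808 kg.

73.2 kg K₂O per acre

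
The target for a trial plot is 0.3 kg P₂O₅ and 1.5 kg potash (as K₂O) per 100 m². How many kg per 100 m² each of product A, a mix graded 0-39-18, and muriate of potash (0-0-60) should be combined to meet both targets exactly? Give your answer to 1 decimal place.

With a, b = kg per 100 m² of product A and muriate of potash:
P₂O₅: 0.39·a + 0·b = 0.3
K₂O: 0.18·a + 0.6·b = 1.5
Eliminate b: (row1) − 0/0.6·(row2) → 0.39·a = 0.3, so a = 0.769231.
Then b = (1.5 − 0.18·0.769231) / 0.6 = 2.26923.

0.8 kg product A, 2.3 kg muriate of potash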